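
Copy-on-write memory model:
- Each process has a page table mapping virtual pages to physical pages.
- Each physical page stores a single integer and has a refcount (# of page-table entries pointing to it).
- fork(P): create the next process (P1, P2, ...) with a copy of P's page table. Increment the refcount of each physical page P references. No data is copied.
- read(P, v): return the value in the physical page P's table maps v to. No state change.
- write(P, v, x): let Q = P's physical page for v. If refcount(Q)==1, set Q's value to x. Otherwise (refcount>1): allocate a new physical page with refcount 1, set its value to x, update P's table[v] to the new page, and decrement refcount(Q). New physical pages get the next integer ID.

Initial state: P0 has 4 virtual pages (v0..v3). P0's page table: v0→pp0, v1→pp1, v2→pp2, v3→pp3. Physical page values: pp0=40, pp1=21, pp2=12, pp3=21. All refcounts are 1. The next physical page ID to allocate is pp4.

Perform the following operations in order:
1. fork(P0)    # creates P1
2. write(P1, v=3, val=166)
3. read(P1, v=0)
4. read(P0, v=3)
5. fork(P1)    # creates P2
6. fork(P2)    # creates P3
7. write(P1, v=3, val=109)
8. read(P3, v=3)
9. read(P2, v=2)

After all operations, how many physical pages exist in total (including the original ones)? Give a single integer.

Answer: 6

Derivation:
Op 1: fork(P0) -> P1. 4 ppages; refcounts: pp0:2 pp1:2 pp2:2 pp3:2
Op 2: write(P1, v3, 166). refcount(pp3)=2>1 -> COPY to pp4. 5 ppages; refcounts: pp0:2 pp1:2 pp2:2 pp3:1 pp4:1
Op 3: read(P1, v0) -> 40. No state change.
Op 4: read(P0, v3) -> 21. No state change.
Op 5: fork(P1) -> P2. 5 ppages; refcounts: pp0:3 pp1:3 pp2:3 pp3:1 pp4:2
Op 6: fork(P2) -> P3. 5 ppages; refcounts: pp0:4 pp1:4 pp2:4 pp3:1 pp4:3
Op 7: write(P1, v3, 109). refcount(pp4)=3>1 -> COPY to pp5. 6 ppages; refcounts: pp0:4 pp1:4 pp2:4 pp3:1 pp4:2 pp5:1
Op 8: read(P3, v3) -> 166. No state change.
Op 9: read(P2, v2) -> 12. No state change.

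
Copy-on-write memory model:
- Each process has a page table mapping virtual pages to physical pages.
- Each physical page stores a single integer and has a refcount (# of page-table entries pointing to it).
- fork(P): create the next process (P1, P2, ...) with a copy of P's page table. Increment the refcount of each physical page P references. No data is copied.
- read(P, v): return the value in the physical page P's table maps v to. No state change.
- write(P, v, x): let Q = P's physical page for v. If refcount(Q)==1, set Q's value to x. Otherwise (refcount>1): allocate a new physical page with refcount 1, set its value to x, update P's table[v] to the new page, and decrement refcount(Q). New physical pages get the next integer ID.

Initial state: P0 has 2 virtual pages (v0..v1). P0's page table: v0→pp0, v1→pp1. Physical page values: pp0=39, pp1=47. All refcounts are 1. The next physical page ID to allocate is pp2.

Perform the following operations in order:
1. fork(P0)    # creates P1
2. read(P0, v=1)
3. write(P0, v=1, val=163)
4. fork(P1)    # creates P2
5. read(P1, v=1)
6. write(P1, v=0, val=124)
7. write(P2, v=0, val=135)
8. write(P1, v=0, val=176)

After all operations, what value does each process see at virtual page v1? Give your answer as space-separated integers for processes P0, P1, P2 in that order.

Op 1: fork(P0) -> P1. 2 ppages; refcounts: pp0:2 pp1:2
Op 2: read(P0, v1) -> 47. No state change.
Op 3: write(P0, v1, 163). refcount(pp1)=2>1 -> COPY to pp2. 3 ppages; refcounts: pp0:2 pp1:1 pp2:1
Op 4: fork(P1) -> P2. 3 ppages; refcounts: pp0:3 pp1:2 pp2:1
Op 5: read(P1, v1) -> 47. No state change.
Op 6: write(P1, v0, 124). refcount(pp0)=3>1 -> COPY to pp3. 4 ppages; refcounts: pp0:2 pp1:2 pp2:1 pp3:1
Op 7: write(P2, v0, 135). refcount(pp0)=2>1 -> COPY to pp4. 5 ppages; refcounts: pp0:1 pp1:2 pp2:1 pp3:1 pp4:1
Op 8: write(P1, v0, 176). refcount(pp3)=1 -> write in place. 5 ppages; refcounts: pp0:1 pp1:2 pp2:1 pp3:1 pp4:1
P0: v1 -> pp2 = 163
P1: v1 -> pp1 = 47
P2: v1 -> pp1 = 47

Answer: 163 47 47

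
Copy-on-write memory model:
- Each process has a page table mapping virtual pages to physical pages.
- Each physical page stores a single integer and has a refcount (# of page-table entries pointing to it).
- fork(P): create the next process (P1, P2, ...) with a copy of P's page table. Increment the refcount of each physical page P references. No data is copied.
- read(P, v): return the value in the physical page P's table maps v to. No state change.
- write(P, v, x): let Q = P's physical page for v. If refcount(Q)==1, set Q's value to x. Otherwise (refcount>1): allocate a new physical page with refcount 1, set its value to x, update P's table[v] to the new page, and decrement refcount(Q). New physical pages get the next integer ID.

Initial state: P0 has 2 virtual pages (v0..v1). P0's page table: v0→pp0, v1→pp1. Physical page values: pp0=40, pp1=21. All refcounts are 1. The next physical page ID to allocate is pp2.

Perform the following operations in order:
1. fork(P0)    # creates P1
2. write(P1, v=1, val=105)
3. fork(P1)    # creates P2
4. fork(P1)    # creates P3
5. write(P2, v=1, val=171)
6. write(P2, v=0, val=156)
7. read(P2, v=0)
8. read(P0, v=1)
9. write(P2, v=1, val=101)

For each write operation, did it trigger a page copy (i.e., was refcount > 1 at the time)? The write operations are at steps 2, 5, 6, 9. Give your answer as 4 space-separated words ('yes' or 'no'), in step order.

Op 1: fork(P0) -> P1. 2 ppages; refcounts: pp0:2 pp1:2
Op 2: write(P1, v1, 105). refcount(pp1)=2>1 -> COPY to pp2. 3 ppages; refcounts: pp0:2 pp1:1 pp2:1
Op 3: fork(P1) -> P2. 3 ppages; refcounts: pp0:3 pp1:1 pp2:2
Op 4: fork(P1) -> P3. 3 ppages; refcounts: pp0:4 pp1:1 pp2:3
Op 5: write(P2, v1, 171). refcount(pp2)=3>1 -> COPY to pp3. 4 ppages; refcounts: pp0:4 pp1:1 pp2:2 pp3:1
Op 6: write(P2, v0, 156). refcount(pp0)=4>1 -> COPY to pp4. 5 ppages; refcounts: pp0:3 pp1:1 pp2:2 pp3:1 pp4:1
Op 7: read(P2, v0) -> 156. No state change.
Op 8: read(P0, v1) -> 21. No state change.
Op 9: write(P2, v1, 101). refcount(pp3)=1 -> write in place. 5 ppages; refcounts: pp0:3 pp1:1 pp2:2 pp3:1 pp4:1

yes yes yes no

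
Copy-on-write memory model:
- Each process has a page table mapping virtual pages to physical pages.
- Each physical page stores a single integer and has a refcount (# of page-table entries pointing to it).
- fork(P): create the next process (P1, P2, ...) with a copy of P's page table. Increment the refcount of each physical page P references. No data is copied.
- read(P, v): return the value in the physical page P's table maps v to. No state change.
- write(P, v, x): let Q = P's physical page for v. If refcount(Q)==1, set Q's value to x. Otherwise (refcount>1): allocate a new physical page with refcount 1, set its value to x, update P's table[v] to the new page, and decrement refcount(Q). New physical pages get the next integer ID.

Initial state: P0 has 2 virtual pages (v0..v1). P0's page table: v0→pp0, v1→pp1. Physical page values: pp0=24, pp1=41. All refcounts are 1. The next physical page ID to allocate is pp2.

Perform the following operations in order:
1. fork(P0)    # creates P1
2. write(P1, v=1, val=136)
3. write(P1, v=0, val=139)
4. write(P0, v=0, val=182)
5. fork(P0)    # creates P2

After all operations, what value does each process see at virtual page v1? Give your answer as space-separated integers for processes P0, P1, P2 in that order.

Op 1: fork(P0) -> P1. 2 ppages; refcounts: pp0:2 pp1:2
Op 2: write(P1, v1, 136). refcount(pp1)=2>1 -> COPY to pp2. 3 ppages; refcounts: pp0:2 pp1:1 pp2:1
Op 3: write(P1, v0, 139). refcount(pp0)=2>1 -> COPY to pp3. 4 ppages; refcounts: pp0:1 pp1:1 pp2:1 pp3:1
Op 4: write(P0, v0, 182). refcount(pp0)=1 -> write in place. 4 ppages; refcounts: pp0:1 pp1:1 pp2:1 pp3:1
Op 5: fork(P0) -> P2. 4 ppages; refcounts: pp0:2 pp1:2 pp2:1 pp3:1
P0: v1 -> pp1 = 41
P1: v1 -> pp2 = 136
P2: v1 -> pp1 = 41

Answer: 41 136 41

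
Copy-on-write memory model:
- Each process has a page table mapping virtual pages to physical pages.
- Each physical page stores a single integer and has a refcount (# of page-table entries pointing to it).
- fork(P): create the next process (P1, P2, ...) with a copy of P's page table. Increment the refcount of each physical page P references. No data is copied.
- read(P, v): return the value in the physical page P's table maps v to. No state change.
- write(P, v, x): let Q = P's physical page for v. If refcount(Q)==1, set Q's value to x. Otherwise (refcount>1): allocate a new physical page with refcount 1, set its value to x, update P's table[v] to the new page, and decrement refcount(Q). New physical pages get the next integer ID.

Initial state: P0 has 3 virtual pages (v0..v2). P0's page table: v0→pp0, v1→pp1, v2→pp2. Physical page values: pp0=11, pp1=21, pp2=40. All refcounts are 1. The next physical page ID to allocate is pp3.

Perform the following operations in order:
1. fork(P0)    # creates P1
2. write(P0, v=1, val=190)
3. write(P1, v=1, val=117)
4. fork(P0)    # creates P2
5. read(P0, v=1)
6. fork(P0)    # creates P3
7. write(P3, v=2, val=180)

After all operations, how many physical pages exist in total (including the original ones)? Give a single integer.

Answer: 5

Derivation:
Op 1: fork(P0) -> P1. 3 ppages; refcounts: pp0:2 pp1:2 pp2:2
Op 2: write(P0, v1, 190). refcount(pp1)=2>1 -> COPY to pp3. 4 ppages; refcounts: pp0:2 pp1:1 pp2:2 pp3:1
Op 3: write(P1, v1, 117). refcount(pp1)=1 -> write in place. 4 ppages; refcounts: pp0:2 pp1:1 pp2:2 pp3:1
Op 4: fork(P0) -> P2. 4 ppages; refcounts: pp0:3 pp1:1 pp2:3 pp3:2
Op 5: read(P0, v1) -> 190. No state change.
Op 6: fork(P0) -> P3. 4 ppages; refcounts: pp0:4 pp1:1 pp2:4 pp3:3
Op 7: write(P3, v2, 180). refcount(pp2)=4>1 -> COPY to pp4. 5 ppages; refcounts: pp0:4 pp1:1 pp2:3 pp3:3 pp4:1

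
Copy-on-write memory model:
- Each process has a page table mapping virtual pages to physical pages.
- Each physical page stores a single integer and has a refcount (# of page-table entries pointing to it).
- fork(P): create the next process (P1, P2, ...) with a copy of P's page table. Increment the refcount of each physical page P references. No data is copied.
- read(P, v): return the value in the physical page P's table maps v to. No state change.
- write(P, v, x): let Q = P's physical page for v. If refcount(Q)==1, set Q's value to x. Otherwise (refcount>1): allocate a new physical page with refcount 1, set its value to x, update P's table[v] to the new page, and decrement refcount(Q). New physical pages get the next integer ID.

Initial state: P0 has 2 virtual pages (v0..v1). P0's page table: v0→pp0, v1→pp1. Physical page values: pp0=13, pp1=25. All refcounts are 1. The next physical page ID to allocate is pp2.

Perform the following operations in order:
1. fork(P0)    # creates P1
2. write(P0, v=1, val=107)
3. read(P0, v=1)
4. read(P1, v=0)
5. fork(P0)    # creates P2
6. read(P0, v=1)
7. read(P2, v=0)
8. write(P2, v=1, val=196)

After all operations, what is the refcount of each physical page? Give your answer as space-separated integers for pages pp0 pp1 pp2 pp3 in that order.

Op 1: fork(P0) -> P1. 2 ppages; refcounts: pp0:2 pp1:2
Op 2: write(P0, v1, 107). refcount(pp1)=2>1 -> COPY to pp2. 3 ppages; refcounts: pp0:2 pp1:1 pp2:1
Op 3: read(P0, v1) -> 107. No state change.
Op 4: read(P1, v0) -> 13. No state change.
Op 5: fork(P0) -> P2. 3 ppages; refcounts: pp0:3 pp1:1 pp2:2
Op 6: read(P0, v1) -> 107. No state change.
Op 7: read(P2, v0) -> 13. No state change.
Op 8: write(P2, v1, 196). refcount(pp2)=2>1 -> COPY to pp3. 4 ppages; refcounts: pp0:3 pp1:1 pp2:1 pp3:1

Answer: 3 1 1 1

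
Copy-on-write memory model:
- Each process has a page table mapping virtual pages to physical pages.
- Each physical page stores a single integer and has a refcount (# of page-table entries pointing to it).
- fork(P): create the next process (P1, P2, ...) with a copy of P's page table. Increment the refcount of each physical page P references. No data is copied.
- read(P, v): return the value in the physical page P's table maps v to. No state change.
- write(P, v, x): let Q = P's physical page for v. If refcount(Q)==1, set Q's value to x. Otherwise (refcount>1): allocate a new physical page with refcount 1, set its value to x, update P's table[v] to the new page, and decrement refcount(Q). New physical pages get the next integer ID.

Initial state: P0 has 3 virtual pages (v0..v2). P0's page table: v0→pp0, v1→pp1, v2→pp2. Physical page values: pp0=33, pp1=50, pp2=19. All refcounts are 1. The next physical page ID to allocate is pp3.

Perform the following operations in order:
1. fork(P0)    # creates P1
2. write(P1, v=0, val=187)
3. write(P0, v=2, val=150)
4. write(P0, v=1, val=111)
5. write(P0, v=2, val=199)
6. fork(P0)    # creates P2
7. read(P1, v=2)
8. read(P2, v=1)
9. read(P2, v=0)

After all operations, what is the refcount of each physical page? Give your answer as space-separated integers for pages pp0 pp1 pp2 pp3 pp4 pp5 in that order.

Answer: 2 1 1 1 2 2

Derivation:
Op 1: fork(P0) -> P1. 3 ppages; refcounts: pp0:2 pp1:2 pp2:2
Op 2: write(P1, v0, 187). refcount(pp0)=2>1 -> COPY to pp3. 4 ppages; refcounts: pp0:1 pp1:2 pp2:2 pp3:1
Op 3: write(P0, v2, 150). refcount(pp2)=2>1 -> COPY to pp4. 5 ppages; refcounts: pp0:1 pp1:2 pp2:1 pp3:1 pp4:1
Op 4: write(P0, v1, 111). refcount(pp1)=2>1 -> COPY to pp5. 6 ppages; refcounts: pp0:1 pp1:1 pp2:1 pp3:1 pp4:1 pp5:1
Op 5: write(P0, v2, 199). refcount(pp4)=1 -> write in place. 6 ppages; refcounts: pp0:1 pp1:1 pp2:1 pp3:1 pp4:1 pp5:1
Op 6: fork(P0) -> P2. 6 ppages; refcounts: pp0:2 pp1:1 pp2:1 pp3:1 pp4:2 pp5:2
Op 7: read(P1, v2) -> 19. No state change.
Op 8: read(P2, v1) -> 111. No state change.
Op 9: read(P2, v0) -> 33. No state change.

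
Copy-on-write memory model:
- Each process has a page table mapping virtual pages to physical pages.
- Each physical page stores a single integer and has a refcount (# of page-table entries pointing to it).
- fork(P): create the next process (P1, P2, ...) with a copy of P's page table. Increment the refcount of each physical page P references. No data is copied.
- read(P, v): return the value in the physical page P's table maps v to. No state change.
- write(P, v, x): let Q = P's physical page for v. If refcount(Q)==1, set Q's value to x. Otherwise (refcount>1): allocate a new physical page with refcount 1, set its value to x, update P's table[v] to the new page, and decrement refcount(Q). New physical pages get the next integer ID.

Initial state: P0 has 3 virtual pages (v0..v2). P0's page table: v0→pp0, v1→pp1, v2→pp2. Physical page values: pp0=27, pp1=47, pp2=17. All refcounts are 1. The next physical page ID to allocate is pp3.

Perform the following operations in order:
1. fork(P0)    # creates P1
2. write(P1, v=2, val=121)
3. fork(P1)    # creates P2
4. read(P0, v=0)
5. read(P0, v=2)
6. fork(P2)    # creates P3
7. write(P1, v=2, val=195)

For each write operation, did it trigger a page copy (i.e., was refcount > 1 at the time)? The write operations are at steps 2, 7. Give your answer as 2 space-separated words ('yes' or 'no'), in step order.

Op 1: fork(P0) -> P1. 3 ppages; refcounts: pp0:2 pp1:2 pp2:2
Op 2: write(P1, v2, 121). refcount(pp2)=2>1 -> COPY to pp3. 4 ppages; refcounts: pp0:2 pp1:2 pp2:1 pp3:1
Op 3: fork(P1) -> P2. 4 ppages; refcounts: pp0:3 pp1:3 pp2:1 pp3:2
Op 4: read(P0, v0) -> 27. No state change.
Op 5: read(P0, v2) -> 17. No state change.
Op 6: fork(P2) -> P3. 4 ppages; refcounts: pp0:4 pp1:4 pp2:1 pp3:3
Op 7: write(P1, v2, 195). refcount(pp3)=3>1 -> COPY to pp4. 5 ppages; refcounts: pp0:4 pp1:4 pp2:1 pp3:2 pp4:1

yes yes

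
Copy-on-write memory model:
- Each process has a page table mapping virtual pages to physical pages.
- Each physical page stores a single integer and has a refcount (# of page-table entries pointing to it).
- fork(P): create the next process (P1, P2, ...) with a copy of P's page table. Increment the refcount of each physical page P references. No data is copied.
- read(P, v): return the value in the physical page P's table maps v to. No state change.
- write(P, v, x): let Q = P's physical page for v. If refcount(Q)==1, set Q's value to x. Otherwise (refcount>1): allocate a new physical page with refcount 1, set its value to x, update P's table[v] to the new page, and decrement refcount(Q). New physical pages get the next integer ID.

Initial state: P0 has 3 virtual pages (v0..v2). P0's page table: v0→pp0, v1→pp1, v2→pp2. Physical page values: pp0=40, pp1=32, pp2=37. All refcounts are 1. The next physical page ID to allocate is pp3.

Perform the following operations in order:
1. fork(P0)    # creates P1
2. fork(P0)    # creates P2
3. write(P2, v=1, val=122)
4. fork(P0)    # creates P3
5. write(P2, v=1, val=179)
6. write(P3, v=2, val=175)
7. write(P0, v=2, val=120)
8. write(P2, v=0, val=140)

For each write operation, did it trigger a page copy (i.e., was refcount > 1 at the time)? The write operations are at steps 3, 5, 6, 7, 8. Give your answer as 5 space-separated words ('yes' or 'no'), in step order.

Op 1: fork(P0) -> P1. 3 ppages; refcounts: pp0:2 pp1:2 pp2:2
Op 2: fork(P0) -> P2. 3 ppages; refcounts: pp0:3 pp1:3 pp2:3
Op 3: write(P2, v1, 122). refcount(pp1)=3>1 -> COPY to pp3. 4 ppages; refcounts: pp0:3 pp1:2 pp2:3 pp3:1
Op 4: fork(P0) -> P3. 4 ppages; refcounts: pp0:4 pp1:3 pp2:4 pp3:1
Op 5: write(P2, v1, 179). refcount(pp3)=1 -> write in place. 4 ppages; refcounts: pp0:4 pp1:3 pp2:4 pp3:1
Op 6: write(P3, v2, 175). refcount(pp2)=4>1 -> COPY to pp4. 5 ppages; refcounts: pp0:4 pp1:3 pp2:3 pp3:1 pp4:1
Op 7: write(P0, v2, 120). refcount(pp2)=3>1 -> COPY to pp5. 6 ppages; refcounts: pp0:4 pp1:3 pp2:2 pp3:1 pp4:1 pp5:1
Op 8: write(P2, v0, 140). refcount(pp0)=4>1 -> COPY to pp6. 7 ppages; refcounts: pp0:3 pp1:3 pp2:2 pp3:1 pp4:1 pp5:1 pp6:1

yes no yes yes yes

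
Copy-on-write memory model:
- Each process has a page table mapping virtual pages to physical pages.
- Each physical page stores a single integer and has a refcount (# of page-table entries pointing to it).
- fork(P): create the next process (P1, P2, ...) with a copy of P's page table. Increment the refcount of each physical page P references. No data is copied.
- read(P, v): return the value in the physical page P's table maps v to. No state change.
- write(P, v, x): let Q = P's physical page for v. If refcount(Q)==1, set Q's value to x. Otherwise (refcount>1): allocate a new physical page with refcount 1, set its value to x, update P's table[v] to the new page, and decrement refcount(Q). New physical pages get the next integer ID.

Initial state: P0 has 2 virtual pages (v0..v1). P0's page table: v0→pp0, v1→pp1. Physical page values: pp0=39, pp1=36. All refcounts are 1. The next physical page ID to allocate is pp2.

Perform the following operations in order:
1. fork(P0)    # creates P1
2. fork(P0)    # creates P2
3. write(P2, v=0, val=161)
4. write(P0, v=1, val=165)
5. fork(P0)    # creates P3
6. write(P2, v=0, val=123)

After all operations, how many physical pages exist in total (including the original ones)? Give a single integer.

Answer: 4

Derivation:
Op 1: fork(P0) -> P1. 2 ppages; refcounts: pp0:2 pp1:2
Op 2: fork(P0) -> P2. 2 ppages; refcounts: pp0:3 pp1:3
Op 3: write(P2, v0, 161). refcount(pp0)=3>1 -> COPY to pp2. 3 ppages; refcounts: pp0:2 pp1:3 pp2:1
Op 4: write(P0, v1, 165). refcount(pp1)=3>1 -> COPY to pp3. 4 ppages; refcounts: pp0:2 pp1:2 pp2:1 pp3:1
Op 5: fork(P0) -> P3. 4 ppages; refcounts: pp0:3 pp1:2 pp2:1 pp3:2
Op 6: write(P2, v0, 123). refcount(pp2)=1 -> write in place. 4 ppages; refcounts: pp0:3 pp1:2 pp2:1 pp3:2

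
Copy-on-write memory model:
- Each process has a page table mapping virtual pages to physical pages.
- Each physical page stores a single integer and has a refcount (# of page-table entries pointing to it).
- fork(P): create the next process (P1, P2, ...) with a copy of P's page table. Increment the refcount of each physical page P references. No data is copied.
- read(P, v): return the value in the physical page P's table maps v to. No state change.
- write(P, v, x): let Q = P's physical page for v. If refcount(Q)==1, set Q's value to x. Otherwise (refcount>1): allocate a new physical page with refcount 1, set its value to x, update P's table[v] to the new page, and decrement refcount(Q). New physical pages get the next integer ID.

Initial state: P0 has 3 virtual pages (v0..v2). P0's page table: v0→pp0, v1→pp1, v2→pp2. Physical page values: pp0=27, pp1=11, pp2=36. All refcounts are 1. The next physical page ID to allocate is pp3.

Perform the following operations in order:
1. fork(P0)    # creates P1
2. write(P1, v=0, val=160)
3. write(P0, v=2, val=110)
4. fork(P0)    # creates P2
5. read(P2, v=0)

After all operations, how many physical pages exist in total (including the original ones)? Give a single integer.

Answer: 5

Derivation:
Op 1: fork(P0) -> P1. 3 ppages; refcounts: pp0:2 pp1:2 pp2:2
Op 2: write(P1, v0, 160). refcount(pp0)=2>1 -> COPY to pp3. 4 ppages; refcounts: pp0:1 pp1:2 pp2:2 pp3:1
Op 3: write(P0, v2, 110). refcount(pp2)=2>1 -> COPY to pp4. 5 ppages; refcounts: pp0:1 pp1:2 pp2:1 pp3:1 pp4:1
Op 4: fork(P0) -> P2. 5 ppages; refcounts: pp0:2 pp1:3 pp2:1 pp3:1 pp4:2
Op 5: read(P2, v0) -> 27. No state change.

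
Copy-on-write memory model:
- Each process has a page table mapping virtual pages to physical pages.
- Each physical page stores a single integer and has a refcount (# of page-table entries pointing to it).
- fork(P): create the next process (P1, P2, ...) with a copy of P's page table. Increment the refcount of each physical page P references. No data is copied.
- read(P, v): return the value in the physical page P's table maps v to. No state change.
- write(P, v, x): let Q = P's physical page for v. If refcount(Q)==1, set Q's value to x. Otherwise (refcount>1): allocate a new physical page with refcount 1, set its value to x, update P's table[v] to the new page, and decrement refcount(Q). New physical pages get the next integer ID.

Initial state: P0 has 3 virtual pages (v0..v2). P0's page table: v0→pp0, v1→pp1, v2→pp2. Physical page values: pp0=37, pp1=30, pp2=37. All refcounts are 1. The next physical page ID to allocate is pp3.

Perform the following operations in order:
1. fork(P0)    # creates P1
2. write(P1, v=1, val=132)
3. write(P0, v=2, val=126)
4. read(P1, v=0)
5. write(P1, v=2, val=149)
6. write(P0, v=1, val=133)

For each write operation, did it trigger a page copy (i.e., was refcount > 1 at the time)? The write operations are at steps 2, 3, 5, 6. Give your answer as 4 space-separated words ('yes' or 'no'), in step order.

Op 1: fork(P0) -> P1. 3 ppages; refcounts: pp0:2 pp1:2 pp2:2
Op 2: write(P1, v1, 132). refcount(pp1)=2>1 -> COPY to pp3. 4 ppages; refcounts: pp0:2 pp1:1 pp2:2 pp3:1
Op 3: write(P0, v2, 126). refcount(pp2)=2>1 -> COPY to pp4. 5 ppages; refcounts: pp0:2 pp1:1 pp2:1 pp3:1 pp4:1
Op 4: read(P1, v0) -> 37. No state change.
Op 5: write(P1, v2, 149). refcount(pp2)=1 -> write in place. 5 ppages; refcounts: pp0:2 pp1:1 pp2:1 pp3:1 pp4:1
Op 6: write(P0, v1, 133). refcount(pp1)=1 -> write in place. 5 ppages; refcounts: pp0:2 pp1:1 pp2:1 pp3:1 pp4:1

yes yes no no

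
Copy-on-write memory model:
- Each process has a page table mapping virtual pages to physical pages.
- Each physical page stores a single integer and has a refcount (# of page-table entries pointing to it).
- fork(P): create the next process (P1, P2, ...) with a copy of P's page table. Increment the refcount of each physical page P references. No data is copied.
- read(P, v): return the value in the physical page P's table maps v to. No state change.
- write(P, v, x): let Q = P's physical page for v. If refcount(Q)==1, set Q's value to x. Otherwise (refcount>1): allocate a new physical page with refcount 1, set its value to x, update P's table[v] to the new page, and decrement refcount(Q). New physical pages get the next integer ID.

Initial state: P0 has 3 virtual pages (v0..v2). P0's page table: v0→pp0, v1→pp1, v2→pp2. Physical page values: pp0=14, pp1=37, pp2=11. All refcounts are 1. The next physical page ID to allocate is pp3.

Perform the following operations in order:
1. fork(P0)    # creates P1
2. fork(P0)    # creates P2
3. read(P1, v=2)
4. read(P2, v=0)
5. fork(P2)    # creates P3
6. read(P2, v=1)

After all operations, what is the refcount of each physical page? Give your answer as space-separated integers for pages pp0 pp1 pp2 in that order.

Answer: 4 4 4

Derivation:
Op 1: fork(P0) -> P1. 3 ppages; refcounts: pp0:2 pp1:2 pp2:2
Op 2: fork(P0) -> P2. 3 ppages; refcounts: pp0:3 pp1:3 pp2:3
Op 3: read(P1, v2) -> 11. No state change.
Op 4: read(P2, v0) -> 14. No state change.
Op 5: fork(P2) -> P3. 3 ppages; refcounts: pp0:4 pp1:4 pp2:4
Op 6: read(P2, v1) -> 37. No state change.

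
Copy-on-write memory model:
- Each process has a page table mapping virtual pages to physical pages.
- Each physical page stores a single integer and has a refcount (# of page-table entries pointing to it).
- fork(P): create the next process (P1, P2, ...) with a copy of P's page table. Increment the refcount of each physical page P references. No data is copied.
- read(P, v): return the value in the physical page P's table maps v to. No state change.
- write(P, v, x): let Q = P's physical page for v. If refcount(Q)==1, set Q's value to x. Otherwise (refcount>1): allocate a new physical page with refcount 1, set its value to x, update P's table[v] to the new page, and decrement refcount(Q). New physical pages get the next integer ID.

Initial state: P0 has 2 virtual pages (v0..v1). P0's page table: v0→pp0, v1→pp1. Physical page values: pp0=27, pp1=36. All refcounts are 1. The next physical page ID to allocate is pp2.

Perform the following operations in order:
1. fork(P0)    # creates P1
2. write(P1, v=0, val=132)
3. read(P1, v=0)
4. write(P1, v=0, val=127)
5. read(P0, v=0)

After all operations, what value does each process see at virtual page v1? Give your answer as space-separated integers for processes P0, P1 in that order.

Op 1: fork(P0) -> P1. 2 ppages; refcounts: pp0:2 pp1:2
Op 2: write(P1, v0, 132). refcount(pp0)=2>1 -> COPY to pp2. 3 ppages; refcounts: pp0:1 pp1:2 pp2:1
Op 3: read(P1, v0) -> 132. No state change.
Op 4: write(P1, v0, 127). refcount(pp2)=1 -> write in place. 3 ppages; refcounts: pp0:1 pp1:2 pp2:1
Op 5: read(P0, v0) -> 27. No state change.
P0: v1 -> pp1 = 36
P1: v1 -> pp1 = 36

Answer: 36 36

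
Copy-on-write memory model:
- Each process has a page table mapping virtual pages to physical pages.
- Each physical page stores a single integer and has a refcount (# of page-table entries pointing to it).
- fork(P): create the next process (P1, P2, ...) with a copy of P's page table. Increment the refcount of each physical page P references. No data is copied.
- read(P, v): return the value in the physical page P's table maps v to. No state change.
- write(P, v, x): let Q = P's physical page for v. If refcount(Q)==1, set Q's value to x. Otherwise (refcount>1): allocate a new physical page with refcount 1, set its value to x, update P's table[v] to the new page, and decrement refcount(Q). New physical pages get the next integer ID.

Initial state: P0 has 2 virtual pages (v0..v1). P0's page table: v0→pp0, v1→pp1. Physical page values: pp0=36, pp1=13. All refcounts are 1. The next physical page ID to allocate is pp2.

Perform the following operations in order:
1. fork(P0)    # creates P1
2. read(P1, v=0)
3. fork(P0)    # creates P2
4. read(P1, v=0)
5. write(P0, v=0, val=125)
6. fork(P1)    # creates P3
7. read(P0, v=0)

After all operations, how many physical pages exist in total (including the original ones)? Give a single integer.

Answer: 3

Derivation:
Op 1: fork(P0) -> P1. 2 ppages; refcounts: pp0:2 pp1:2
Op 2: read(P1, v0) -> 36. No state change.
Op 3: fork(P0) -> P2. 2 ppages; refcounts: pp0:3 pp1:3
Op 4: read(P1, v0) -> 36. No state change.
Op 5: write(P0, v0, 125). refcount(pp0)=3>1 -> COPY to pp2. 3 ppages; refcounts: pp0:2 pp1:3 pp2:1
Op 6: fork(P1) -> P3. 3 ppages; refcounts: pp0:3 pp1:4 pp2:1
Op 7: read(P0, v0) -> 125. No state change.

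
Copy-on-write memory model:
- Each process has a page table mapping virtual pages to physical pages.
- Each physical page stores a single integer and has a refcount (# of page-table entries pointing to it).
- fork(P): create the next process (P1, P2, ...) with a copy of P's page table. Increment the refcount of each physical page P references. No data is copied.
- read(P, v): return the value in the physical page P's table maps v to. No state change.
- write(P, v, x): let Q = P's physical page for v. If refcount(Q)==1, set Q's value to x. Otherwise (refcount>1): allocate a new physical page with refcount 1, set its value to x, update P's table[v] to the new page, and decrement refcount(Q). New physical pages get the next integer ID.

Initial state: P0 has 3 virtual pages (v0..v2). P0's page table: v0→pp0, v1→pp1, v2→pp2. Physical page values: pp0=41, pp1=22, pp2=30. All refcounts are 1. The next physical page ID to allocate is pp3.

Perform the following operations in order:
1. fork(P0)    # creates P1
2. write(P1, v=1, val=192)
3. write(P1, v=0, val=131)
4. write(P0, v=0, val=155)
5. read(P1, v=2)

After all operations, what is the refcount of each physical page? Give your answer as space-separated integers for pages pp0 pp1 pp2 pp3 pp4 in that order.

Op 1: fork(P0) -> P1. 3 ppages; refcounts: pp0:2 pp1:2 pp2:2
Op 2: write(P1, v1, 192). refcount(pp1)=2>1 -> COPY to pp3. 4 ppages; refcounts: pp0:2 pp1:1 pp2:2 pp3:1
Op 3: write(P1, v0, 131). refcount(pp0)=2>1 -> COPY to pp4. 5 ppages; refcounts: pp0:1 pp1:1 pp2:2 pp3:1 pp4:1
Op 4: write(P0, v0, 155). refcount(pp0)=1 -> write in place. 5 ppages; refcounts: pp0:1 pp1:1 pp2:2 pp3:1 pp4:1
Op 5: read(P1, v2) -> 30. No state change.

Answer: 1 1 2 1 1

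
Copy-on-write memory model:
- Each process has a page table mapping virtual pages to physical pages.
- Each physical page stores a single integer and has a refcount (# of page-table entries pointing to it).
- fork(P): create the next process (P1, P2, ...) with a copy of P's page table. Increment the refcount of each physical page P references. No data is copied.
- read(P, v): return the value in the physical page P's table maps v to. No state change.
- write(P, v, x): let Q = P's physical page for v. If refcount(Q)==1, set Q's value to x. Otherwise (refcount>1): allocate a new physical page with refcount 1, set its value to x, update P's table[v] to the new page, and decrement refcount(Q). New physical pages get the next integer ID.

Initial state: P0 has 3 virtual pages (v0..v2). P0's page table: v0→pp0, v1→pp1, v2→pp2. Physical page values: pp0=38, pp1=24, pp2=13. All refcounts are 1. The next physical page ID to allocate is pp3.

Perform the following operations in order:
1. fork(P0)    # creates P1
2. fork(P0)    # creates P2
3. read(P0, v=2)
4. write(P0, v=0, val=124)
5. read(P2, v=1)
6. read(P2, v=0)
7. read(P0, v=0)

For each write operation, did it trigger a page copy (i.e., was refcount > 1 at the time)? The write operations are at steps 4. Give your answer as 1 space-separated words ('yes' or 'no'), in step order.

Op 1: fork(P0) -> P1. 3 ppages; refcounts: pp0:2 pp1:2 pp2:2
Op 2: fork(P0) -> P2. 3 ppages; refcounts: pp0:3 pp1:3 pp2:3
Op 3: read(P0, v2) -> 13. No state change.
Op 4: write(P0, v0, 124). refcount(pp0)=3>1 -> COPY to pp3. 4 ppages; refcounts: pp0:2 pp1:3 pp2:3 pp3:1
Op 5: read(P2, v1) -> 24. No state change.
Op 6: read(P2, v0) -> 38. No state change.
Op 7: read(P0, v0) -> 124. No state change.

yes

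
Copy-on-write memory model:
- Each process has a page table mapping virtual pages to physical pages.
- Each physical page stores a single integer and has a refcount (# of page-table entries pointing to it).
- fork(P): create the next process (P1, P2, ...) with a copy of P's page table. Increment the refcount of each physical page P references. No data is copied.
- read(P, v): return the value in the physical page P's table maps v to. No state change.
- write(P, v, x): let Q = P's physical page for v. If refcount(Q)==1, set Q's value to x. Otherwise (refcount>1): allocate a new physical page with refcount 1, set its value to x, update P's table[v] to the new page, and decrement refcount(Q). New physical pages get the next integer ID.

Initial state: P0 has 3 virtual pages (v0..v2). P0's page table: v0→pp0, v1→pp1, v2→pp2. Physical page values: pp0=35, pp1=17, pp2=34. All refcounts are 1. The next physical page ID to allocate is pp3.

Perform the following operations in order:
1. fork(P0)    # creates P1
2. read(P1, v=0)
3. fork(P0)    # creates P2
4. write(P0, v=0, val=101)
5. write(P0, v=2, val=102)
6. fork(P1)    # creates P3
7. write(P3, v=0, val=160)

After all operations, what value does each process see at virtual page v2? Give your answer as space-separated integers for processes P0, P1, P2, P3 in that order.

Answer: 102 34 34 34

Derivation:
Op 1: fork(P0) -> P1. 3 ppages; refcounts: pp0:2 pp1:2 pp2:2
Op 2: read(P1, v0) -> 35. No state change.
Op 3: fork(P0) -> P2. 3 ppages; refcounts: pp0:3 pp1:3 pp2:3
Op 4: write(P0, v0, 101). refcount(pp0)=3>1 -> COPY to pp3. 4 ppages; refcounts: pp0:2 pp1:3 pp2:3 pp3:1
Op 5: write(P0, v2, 102). refcount(pp2)=3>1 -> COPY to pp4. 5 ppages; refcounts: pp0:2 pp1:3 pp2:2 pp3:1 pp4:1
Op 6: fork(P1) -> P3. 5 ppages; refcounts: pp0:3 pp1:4 pp2:3 pp3:1 pp4:1
Op 7: write(P3, v0, 160). refcount(pp0)=3>1 -> COPY to pp5. 6 ppages; refcounts: pp0:2 pp1:4 pp2:3 pp3:1 pp4:1 pp5:1
P0: v2 -> pp4 = 102
P1: v2 -> pp2 = 34
P2: v2 -> pp2 = 34
P3: v2 -> pp2 = 34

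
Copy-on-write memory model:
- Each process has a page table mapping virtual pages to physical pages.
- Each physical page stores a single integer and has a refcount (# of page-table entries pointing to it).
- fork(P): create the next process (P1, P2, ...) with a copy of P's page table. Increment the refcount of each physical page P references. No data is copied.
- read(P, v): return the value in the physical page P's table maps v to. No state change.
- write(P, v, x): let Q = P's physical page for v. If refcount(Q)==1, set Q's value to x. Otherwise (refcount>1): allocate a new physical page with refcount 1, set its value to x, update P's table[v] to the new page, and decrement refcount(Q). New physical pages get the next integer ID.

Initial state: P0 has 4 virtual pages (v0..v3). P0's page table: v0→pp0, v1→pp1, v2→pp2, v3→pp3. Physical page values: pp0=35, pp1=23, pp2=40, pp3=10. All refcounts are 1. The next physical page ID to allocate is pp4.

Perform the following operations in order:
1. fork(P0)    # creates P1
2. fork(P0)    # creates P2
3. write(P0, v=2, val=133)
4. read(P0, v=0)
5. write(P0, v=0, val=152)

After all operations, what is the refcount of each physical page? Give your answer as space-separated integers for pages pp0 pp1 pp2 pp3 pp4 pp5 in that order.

Op 1: fork(P0) -> P1. 4 ppages; refcounts: pp0:2 pp1:2 pp2:2 pp3:2
Op 2: fork(P0) -> P2. 4 ppages; refcounts: pp0:3 pp1:3 pp2:3 pp3:3
Op 3: write(P0, v2, 133). refcount(pp2)=3>1 -> COPY to pp4. 5 ppages; refcounts: pp0:3 pp1:3 pp2:2 pp3:3 pp4:1
Op 4: read(P0, v0) -> 35. No state change.
Op 5: write(P0, v0, 152). refcount(pp0)=3>1 -> COPY to pp5. 6 ppages; refcounts: pp0:2 pp1:3 pp2:2 pp3:3 pp4:1 pp5:1

Answer: 2 3 2 3 1 1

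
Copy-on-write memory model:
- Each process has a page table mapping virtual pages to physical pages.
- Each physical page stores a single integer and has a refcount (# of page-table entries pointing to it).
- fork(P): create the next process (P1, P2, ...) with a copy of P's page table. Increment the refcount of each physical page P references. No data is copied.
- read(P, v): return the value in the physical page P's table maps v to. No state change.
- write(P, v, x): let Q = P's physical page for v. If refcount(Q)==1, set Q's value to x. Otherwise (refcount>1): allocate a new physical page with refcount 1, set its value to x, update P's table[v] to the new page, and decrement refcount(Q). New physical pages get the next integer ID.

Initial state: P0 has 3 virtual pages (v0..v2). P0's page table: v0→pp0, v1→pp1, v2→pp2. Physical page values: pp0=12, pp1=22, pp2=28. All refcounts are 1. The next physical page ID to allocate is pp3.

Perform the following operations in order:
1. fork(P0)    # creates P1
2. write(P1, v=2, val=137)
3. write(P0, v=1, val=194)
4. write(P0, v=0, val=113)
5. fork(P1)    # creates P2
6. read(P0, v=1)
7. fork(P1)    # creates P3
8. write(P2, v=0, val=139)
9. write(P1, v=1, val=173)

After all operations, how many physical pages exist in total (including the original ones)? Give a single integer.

Op 1: fork(P0) -> P1. 3 ppages; refcounts: pp0:2 pp1:2 pp2:2
Op 2: write(P1, v2, 137). refcount(pp2)=2>1 -> COPY to pp3. 4 ppages; refcounts: pp0:2 pp1:2 pp2:1 pp3:1
Op 3: write(P0, v1, 194). refcount(pp1)=2>1 -> COPY to pp4. 5 ppages; refcounts: pp0:2 pp1:1 pp2:1 pp3:1 pp4:1
Op 4: write(P0, v0, 113). refcount(pp0)=2>1 -> COPY to pp5. 6 ppages; refcounts: pp0:1 pp1:1 pp2:1 pp3:1 pp4:1 pp5:1
Op 5: fork(P1) -> P2. 6 ppages; refcounts: pp0:2 pp1:2 pp2:1 pp3:2 pp4:1 pp5:1
Op 6: read(P0, v1) -> 194. No state change.
Op 7: fork(P1) -> P3. 6 ppages; refcounts: pp0:3 pp1:3 pp2:1 pp3:3 pp4:1 pp5:1
Op 8: write(P2, v0, 139). refcount(pp0)=3>1 -> COPY to pp6. 7 ppages; refcounts: pp0:2 pp1:3 pp2:1 pp3:3 pp4:1 pp5:1 pp6:1
Op 9: write(P1, v1, 173). refcount(pp1)=3>1 -> COPY to pp7. 8 ppages; refcounts: pp0:2 pp1:2 pp2:1 pp3:3 pp4:1 pp5:1 pp6:1 pp7:1

Answer: 8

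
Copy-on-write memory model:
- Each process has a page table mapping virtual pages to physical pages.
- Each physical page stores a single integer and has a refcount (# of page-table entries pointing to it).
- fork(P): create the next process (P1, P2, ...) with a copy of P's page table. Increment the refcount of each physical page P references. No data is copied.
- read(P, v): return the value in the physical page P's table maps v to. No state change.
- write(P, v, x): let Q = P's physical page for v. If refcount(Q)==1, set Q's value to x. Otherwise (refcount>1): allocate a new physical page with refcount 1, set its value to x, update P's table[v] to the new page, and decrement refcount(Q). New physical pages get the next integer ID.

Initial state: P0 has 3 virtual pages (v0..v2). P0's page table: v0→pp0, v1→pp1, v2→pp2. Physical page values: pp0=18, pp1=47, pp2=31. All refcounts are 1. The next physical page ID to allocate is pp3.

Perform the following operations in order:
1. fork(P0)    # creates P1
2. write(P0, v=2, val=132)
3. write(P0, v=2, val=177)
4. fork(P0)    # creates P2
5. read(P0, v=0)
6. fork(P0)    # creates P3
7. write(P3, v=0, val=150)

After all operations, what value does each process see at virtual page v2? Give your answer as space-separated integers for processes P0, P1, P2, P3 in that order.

Answer: 177 31 177 177

Derivation:
Op 1: fork(P0) -> P1. 3 ppages; refcounts: pp0:2 pp1:2 pp2:2
Op 2: write(P0, v2, 132). refcount(pp2)=2>1 -> COPY to pp3. 4 ppages; refcounts: pp0:2 pp1:2 pp2:1 pp3:1
Op 3: write(P0, v2, 177). refcount(pp3)=1 -> write in place. 4 ppages; refcounts: pp0:2 pp1:2 pp2:1 pp3:1
Op 4: fork(P0) -> P2. 4 ppages; refcounts: pp0:3 pp1:3 pp2:1 pp3:2
Op 5: read(P0, v0) -> 18. No state change.
Op 6: fork(P0) -> P3. 4 ppages; refcounts: pp0:4 pp1:4 pp2:1 pp3:3
Op 7: write(P3, v0, 150). refcount(pp0)=4>1 -> COPY to pp4. 5 ppages; refcounts: pp0:3 pp1:4 pp2:1 pp3:3 pp4:1
P0: v2 -> pp3 = 177
P1: v2 -> pp2 = 31
P2: v2 -> pp3 = 177
P3: v2 -> pp3 = 177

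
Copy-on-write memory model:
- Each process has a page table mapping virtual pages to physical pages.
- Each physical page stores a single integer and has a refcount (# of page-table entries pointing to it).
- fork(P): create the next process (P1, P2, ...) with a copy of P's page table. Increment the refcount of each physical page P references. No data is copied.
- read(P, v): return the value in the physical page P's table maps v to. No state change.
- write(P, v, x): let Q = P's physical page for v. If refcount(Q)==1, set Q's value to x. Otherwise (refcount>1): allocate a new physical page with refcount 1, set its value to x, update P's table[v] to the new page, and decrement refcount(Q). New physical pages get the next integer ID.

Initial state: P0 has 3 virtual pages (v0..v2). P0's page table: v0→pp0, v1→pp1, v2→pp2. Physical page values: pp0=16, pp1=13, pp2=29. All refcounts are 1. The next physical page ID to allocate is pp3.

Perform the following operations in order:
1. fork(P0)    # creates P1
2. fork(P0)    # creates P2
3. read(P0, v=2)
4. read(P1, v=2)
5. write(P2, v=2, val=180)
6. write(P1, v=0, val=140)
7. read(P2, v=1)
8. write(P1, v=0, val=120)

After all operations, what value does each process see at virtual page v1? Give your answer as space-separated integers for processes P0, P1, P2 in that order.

Op 1: fork(P0) -> P1. 3 ppages; refcounts: pp0:2 pp1:2 pp2:2
Op 2: fork(P0) -> P2. 3 ppages; refcounts: pp0:3 pp1:3 pp2:3
Op 3: read(P0, v2) -> 29. No state change.
Op 4: read(P1, v2) -> 29. No state change.
Op 5: write(P2, v2, 180). refcount(pp2)=3>1 -> COPY to pp3. 4 ppages; refcounts: pp0:3 pp1:3 pp2:2 pp3:1
Op 6: write(P1, v0, 140). refcount(pp0)=3>1 -> COPY to pp4. 5 ppages; refcounts: pp0:2 pp1:3 pp2:2 pp3:1 pp4:1
Op 7: read(P2, v1) -> 13. No state change.
Op 8: write(P1, v0, 120). refcount(pp4)=1 -> write in place. 5 ppages; refcounts: pp0:2 pp1:3 pp2:2 pp3:1 pp4:1
P0: v1 -> pp1 = 13
P1: v1 -> pp1 = 13
P2: v1 -> pp1 = 13

Answer: 13 13 13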